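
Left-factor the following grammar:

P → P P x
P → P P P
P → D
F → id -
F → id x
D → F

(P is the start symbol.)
P → P P P'
P' → x
P' → P
P → D
F → id F'
F' → -
F' → x
D → F

Left-factoring transforms A → αβ₁ | αβ₂ into A → αA' and A' → β₁ | β₂
(α is the longest common prefix among the alternatives). Repeat until
no nonterminal has two alternatives with a common prefix.

Round 1: P has alternatives sharing prefix 'P P'. Introduce P': P → P P P'
  Add: P' → x
  Add: P' → P

Round 2: F has alternatives sharing prefix 'id'. Introduce F': F → id F'
  Add: F' → -
  Add: F' → x

No remaining common prefixes — done.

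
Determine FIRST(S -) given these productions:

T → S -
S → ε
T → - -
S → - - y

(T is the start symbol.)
{ '-' }

FIRST sets of the non-terminals involved (from the grammar, by fixed-point iteration):
  FIRST(S) = { '-', ε }

To compute FIRST(S -), process the symbols left to right:
Symbol S is a non-terminal. Add FIRST(S) \ {ε} = { '-' }
S is nullable (ε ∈ FIRST(S)), continue to the next symbol.
Symbol - is a terminal. Add '-' and stop.
FIRST(S -) = { '-' }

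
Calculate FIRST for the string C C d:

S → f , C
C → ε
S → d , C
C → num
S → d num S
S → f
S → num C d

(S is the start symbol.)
FIRST sets of the non-terminals involved (from the grammar, by fixed-point iteration):
  FIRST(C) = { 'num', ε }

To compute FIRST(C C d), process the symbols left to right:
Symbol C is a non-terminal. Add FIRST(C) \ {ε} = { 'num' }
C is nullable (ε ∈ FIRST(C)), continue to the next symbol.
Symbol C is a non-terminal. Add FIRST(C) \ {ε} = { 'num' }
C is nullable (ε ∈ FIRST(C)), continue to the next symbol.
Symbol d is a terminal. Add 'd' and stop.
FIRST(C C d) = { 'd', 'num' }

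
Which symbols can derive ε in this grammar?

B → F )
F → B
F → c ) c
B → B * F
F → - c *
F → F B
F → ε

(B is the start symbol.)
ε-productions: F → ε
So F is immediately nullable.
No further non-terminal can be added: every production for the remaining non-terminals contains a terminal or a non-nullable non-terminal.
Nullable = { 'F' }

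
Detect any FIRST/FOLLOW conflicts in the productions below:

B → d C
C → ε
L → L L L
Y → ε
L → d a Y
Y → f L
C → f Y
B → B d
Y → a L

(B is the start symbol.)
No FIRST/FOLLOW conflicts.

Nullable non-terminals: C, Y.

C: nullable alternative(s) C → ε; FOLLOW(C) = { $, 'd' }
  C → ε: FIRST \ {ε} = { } — this is the only nullable alternative, skip
  C → f Y: FIRST \ {ε} = { 'f' } — disjoint from FOLLOW(C)

Y: nullable alternative(s) Y → ε; FOLLOW(Y) = { $, 'd' }
  Y → ε: FIRST \ {ε} = { } — this is the only nullable alternative, skip
  Y → f L: FIRST \ {ε} = { 'f' } — disjoint from FOLLOW(Y)
  Y → a L: FIRST \ {ε} = { 'a' } — disjoint from FOLLOW(Y)

B, L have no nullable alternative, so no FIRST/FOLLOW check is needed there.

No FIRST/FOLLOW conflicts found.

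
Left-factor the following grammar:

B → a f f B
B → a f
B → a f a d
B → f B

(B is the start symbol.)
Left-factoring transforms A → αβ₁ | αβ₂ into A → αA' and A' → β₁ | β₂
(α is the longest common prefix among the alternatives). Repeat until
no nonterminal has two alternatives with a common prefix.

Round 1: B has alternatives sharing prefix 'a f'. Introduce B': B → a f B'
  Add: B' → f B
  Add: B' → ε
  Add: B' → a d

No remaining common prefixes — done.

Resulting grammar:
B → a f B'
B' → f B
B' → ε
B' → a d
B → f B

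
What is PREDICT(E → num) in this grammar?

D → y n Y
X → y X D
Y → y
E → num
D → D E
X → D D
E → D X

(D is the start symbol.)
{ 'num' }

PREDICT(E → num) = (FIRST(RHS) \ {ε}) ∪ (FOLLOW(E) if ε ∈ FIRST(RHS), i.e. RHS ⇒* ε)
FIRST(num) = { 'num' }
ε ∉ FIRST(num), so FOLLOW(E) is not added.
PREDICT(E → num) = { 'num' }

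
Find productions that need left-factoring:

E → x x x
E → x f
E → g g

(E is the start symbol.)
Left-factoring is needed when two productions for the same non-terminal
share a common prefix on the right-hand side.

Productions for E:
  E → x x x
  E → x f
  E → g g

Found common prefix 'x' in productions for E

Answer: Yes, E has productions with common prefix 'x'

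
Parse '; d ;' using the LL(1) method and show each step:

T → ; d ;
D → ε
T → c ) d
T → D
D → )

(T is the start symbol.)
Stack is shown with the top on the left.

Stack    Input    Action
------------------------
T $      ; d ; $  output T → ; d ;
; d ; $  ; d ; $  match ';'
d ; $    d ; $    match 'd'
; $      ; $      match ';'
$        $        accept

The string is accepted.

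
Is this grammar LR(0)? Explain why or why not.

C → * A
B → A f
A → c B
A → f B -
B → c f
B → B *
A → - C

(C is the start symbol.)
A grammar is LR(0) if no state in the canonical LR(0) collection has:
  - both a shift item (dot before a terminal) and a complete item (shift-reduce conflict), or
  - two or more complete items (reduce-reduce conflict; the accept item [C' → C .] counts as a complete item here).

Augment with C' → C and build the canonical LR(0) collection (I0 = CLOSURE({[C' → . C]}), then GOTO on every symbol after a dot until no new states appear). It has 16 states:
  I0: { [C → . * A], [C' → . C] }  — shift
  I1: { [A → . - C], [A → . c B], [A → . f B -], [C → * . A] }  — shift
  I2: { [C' → C .] }  — accept
  I3: { [A → - . C], [C → . * A] }  — shift
  I4: { [C → * A .] }  — reduce
  I5: { [A → . - C], [A → . c B], [A → . f B -], [A → c . B], [B → . A f], [B → . B *], [B → . c f] }  — shift
  I6: { [A → . - C], [A → . c B], [A → . f B -], [A → f . B -], [B → . A f], [B → . B *], [B → . c f] }  — shift
  I7: { [B → A . f] }  — shift
  I8: { [A → f B . -], [B → B . *] }  — shift
  I9: { [A → . - C], [A → . c B], [A → . f B -], [A → c . B], [B → . A f], [B → . B *], [B → . c f], [B → c . f] }  — shift
  I10: { [A → c B .], [B → B . *] }  — shift, reduce
  I11: { [A → . - C], [A → . c B], [A → . f B -], [A → f . B -], [B → . A f], [B → . B *], [B → . c f], [B → c f .] }  — shift, reduce
  I12: { [B → B * .] }  — reduce
  I13: { [A → f B - .] }  — reduce
  I14: { [B → A f .] }  — reduce
  I15: { [A → - C .] }  — reduce

Conflict in state I10:
  Shift-reduce conflict between [A → c B .] and [B → B . *]
So the grammar is NOT LR(0).

Answer: No. Shift-reduce conflict between [A → c B .] and [B → B . *]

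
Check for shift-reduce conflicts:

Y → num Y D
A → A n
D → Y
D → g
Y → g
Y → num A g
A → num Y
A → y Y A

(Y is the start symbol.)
A shift-reduce conflict occurs when an LR(0) state has both:
  - a complete (reduce) item [A → α .] (dot at the end), and
  - a shift item [B → β . c γ] (dot before a terminal).

Augment with Y' → Y and build the canonical LR(0) collection (I0 = CLOSURE({[Y' → . Y]}), then GOTO on every symbol after a dot until no new states appear). It has 18 states:
  I0: { [Y → . g], [Y → . num A g], [Y → . num Y D], [Y' → . Y] }  — shift
  I1: { [Y' → Y .] }  — accept
  I2: { [Y → g .] }  — reduce
  I3: { [A → . A n], [A → . num Y], [A → . y Y A], [Y → . g], [Y → . num A g], [Y → . num Y D], [Y → num . A g], [Y → num . Y D] }  — shift
  I4: { [A → A . n], [Y → num A . g] }  — shift
  I5: { [D → . Y], [D → . g], [Y → . g], [Y → . num A g], [Y → . num Y D], [Y → num Y . D] }  — shift
  I6: { [A → . A n], [A → . num Y], [A → . y Y A], [A → num . Y], [Y → . g], [Y → . num A g], [Y → . num Y D], [Y → num . A g], [Y → num . Y D] }  — shift
  I7: { [A → y . Y A], [Y → . g], [Y → . num A g], [Y → . num Y D] }  — shift
  I8: { [A → . A n], [A → . num Y], [A → . y Y A], [A → y Y . A] }  — shift
  I9: { [A → A . n], [A → y Y A .] }  — shift, reduce
  I10: { [A → num . Y], [Y → . g], [Y → . num A g], [Y → . num Y D] }  — shift
  I11: { [A → num Y .] }  — reduce
  I12: { [A → A n .] }  — reduce
  I13: { [A → num Y .], [D → . Y], [D → . g], [Y → . g], [Y → . num A g], [Y → . num Y D], [Y → num Y . D] }  — shift, reduce
  I14: { [Y → num Y D .] }  — reduce
  I15: { [D → Y .] }  — reduce
  I16: { [D → g .], [Y → g .] }  — 2 reduces
  I17: { [Y → num A g .] }  — reduce

I9 contains reduce item [A → y Y A .] and shift item [A → A . n] — shift-reduce conflict.
I13 contains reduce item [A → num Y .] and shift items [D → . g], [Y → . g], [Y → . num A g], [Y → . num Y D] — shift-reduce conflict.

Answer: Yes — I9: [A → y Y A .] vs [A → A . n]; I13: [A → num Y .] vs [D → . g]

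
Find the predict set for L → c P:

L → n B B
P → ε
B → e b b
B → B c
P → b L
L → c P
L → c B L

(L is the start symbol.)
{ 'c' }

PREDICT(L → c P) = (FIRST(RHS) \ {ε}) ∪ (FOLLOW(L) if ε ∈ FIRST(RHS), i.e. RHS ⇒* ε)
FIRST(c P) = { 'c' }
ε ∉ FIRST(c P), so FOLLOW(L) is not added.
PREDICT(L → c P) = { 'c' }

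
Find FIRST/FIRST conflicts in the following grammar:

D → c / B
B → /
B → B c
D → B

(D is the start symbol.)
FIRST sets of the non-terminals at (or reachable through a nullable prefix from) the front of some alternative:
  FIRST(B) = { '/' }

Productions for D:
  D → c / B: FIRST = { 'c' }
  D → B: FIRST = { '/' }
Productions for B:
  B → /: FIRST = { '/' }
  B → B c: FIRST = { '/' }

Conflict for B: B → / and B → B c
  Overlap: { '/' }

Answer: Yes. B → '/' / B → B c on { '/' }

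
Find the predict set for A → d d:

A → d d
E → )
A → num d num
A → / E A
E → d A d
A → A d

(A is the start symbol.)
PREDICT(A → d d) = (FIRST(RHS) \ {ε}) ∪ (FOLLOW(A) if ε ∈ FIRST(RHS), i.e. RHS ⇒* ε)
FIRST(d d) = { 'd' }
ε ∉ FIRST(d d), so FOLLOW(A) is not added.
PREDICT(A → d d) = { 'd' }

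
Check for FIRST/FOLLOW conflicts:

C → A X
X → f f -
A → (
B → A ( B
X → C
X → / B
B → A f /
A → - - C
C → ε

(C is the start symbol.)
Yes. C → A X with FOLLOW(C) on { '(', '-' }; X → f f '-' with FOLLOW(X) on { 'f' }; X → '/' B with FOLLOW(X) on { '/' }

Nullable non-terminals: C, X.
FIRST sets used below: FIRST(A) = { '(', '-' }, FIRST(C) = { '(', '-', ε }

C: nullable alternative(s) C → ε; FOLLOW(C) = { $, '(', '-', '/', 'f' }
  C → A X: FIRST \ {ε} = { '(', '-' } — overlaps FOLLOW(C) on { '(', '-' }: CONFLICT
  C → ε: FIRST \ {ε} = { } — this is the only nullable alternative, skip

X: nullable alternative(s) X → C; FOLLOW(X) = { $, '(', '-', '/', 'f' }
  X → f f -: FIRST \ {ε} = { 'f' } — overlaps FOLLOW(X) on { 'f' }: CONFLICT
  X → C: FIRST \ {ε} = { '(', '-' } — this is the only nullable alternative, skip
  X → / B: FIRST \ {ε} = { '/' } — overlaps FOLLOW(X) on { '/' }: CONFLICT

A, B have no nullable alternative, so no FIRST/FOLLOW check is needed there.

So the grammar has 3 FIRST/FOLLOW conflicts (marked CONFLICT above).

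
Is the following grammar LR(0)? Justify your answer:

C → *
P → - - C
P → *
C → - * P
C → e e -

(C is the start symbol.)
A grammar is LR(0) if no state in the canonical LR(0) collection has:
  - both a shift item (dot before a terminal) and a complete item (shift-reduce conflict), or
  - two or more complete items (reduce-reduce conflict; the accept item [C' → C .] counts as a complete item here).

Augment with C' → C and build the canonical LR(0) collection (I0 = CLOSURE({[C' → . C]}), then GOTO on every symbol after a dot until no new states appear). It has 13 states:
  I0: { [C → . *], [C → . - * P], [C → . e e -], [C' → . C] }  — shift
  I1: { [C → * .] }  — reduce
  I2: { [C → - . * P] }  — shift
  I3: { [C' → C .] }  — accept
  I4: { [C → e . e -] }  — shift
  I5: { [C → e e . -] }  — shift
  I6: { [C → e e - .] }  — reduce
  I7: { [C → - * . P], [P → . *], [P → . - - C] }  — shift
  I8: { [P → * .] }  — reduce
  I9: { [P → - . - C] }  — shift
  I10: { [C → - * P .] }  — reduce
  I11: { [C → . *], [C → . - * P], [C → . e e -], [P → - - . C] }  — shift
  I12: { [P → - - C .] }  — reduce

Every state is either a pure shift/goto state or contains exactly one complete item and nothing to shift — no conflicts. The grammar is LR(0).

Answer: Yes, the grammar is LR(0)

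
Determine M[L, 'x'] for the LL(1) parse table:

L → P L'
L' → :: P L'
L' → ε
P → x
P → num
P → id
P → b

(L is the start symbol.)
To find M[L, 'x'], we find productions for L where 'x' is in the predict set (PREDICT(N → α) = (FIRST(α) \ {ε}) ∪ (FOLLOW(N) if α ⇒* ε)).

Relevant sets:
  FIRST(P) = { 'b', 'id', 'num', 'x' }

L → P L': PREDICT = { 'b', 'id', 'num', 'x' }
  'x' is in predict set, so this production goes in M[L, 'x']

M[L, 'x'] = L → P L'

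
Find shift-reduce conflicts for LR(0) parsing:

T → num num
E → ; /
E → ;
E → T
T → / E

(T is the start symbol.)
Yes — I5: [E → ; .] vs [E → ; . /]

Augment with T' → T and build the canonical LR(0) collection (I0 = CLOSURE({[T' → . T]}), then GOTO on every symbol after a dot until no new states appear). It has 9 states:
  I0: { [T → . / E], [T → . num num], [T' → . T] }  — shift
  I1: { [E → . ; /], [E → . ;], [E → . T], [T → . / E], [T → . num num], [T → / . E] }  — shift
  I2: { [T' → T .] }  — accept
  I3: { [T → num . num] }  — shift
  I4: { [T → num num .] }  — reduce
  I5: { [E → ; . /], [E → ; .] }  — shift, reduce
  I6: { [T → / E .] }  — reduce
  I7: { [E → T .] }  — reduce
  I8: { [E → ; / .] }  — reduce

I5 contains reduce item [E → ; .] and shift item [E → ; . /] — shift-reduce conflict.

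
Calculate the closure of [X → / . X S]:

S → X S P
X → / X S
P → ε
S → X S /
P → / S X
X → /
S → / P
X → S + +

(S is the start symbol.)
{ [S → . / P], [S → . X S /], [S → . X S P], [X → . / X S], [X → . /], [X → . S + +], [X → / . X S] }

Start with: [X → / . X S]
  [X → / . X S] has the dot before X: add [X → . / X S], [X → . /], [X → . S + +]
  [X → . S + +] has the dot before S: add [S → . X S P], [S → . X S /], [S → . / P]
No further items can be added.

CLOSURE = { [S → . / P], [S → . X S /], [S → . X S P], [X → . / X S], [X → . /], [X → . S + +], [X → / . X S] }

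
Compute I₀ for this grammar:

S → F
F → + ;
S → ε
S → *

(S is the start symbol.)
{ [F → . + ;], [S → . *], [S → . F], [S → .], [S' → . S] }

First, augment the grammar with S' → S
I₀ = CLOSURE({ [S' → . S] }):
  [S' → . S] has the dot before S: add [S → . F], [S → .], [S → . *]
  [S → . F] has the dot before F: add [F → . + ;]
No further items can be added.

I₀ = { [F → . + ;], [S → . *], [S → . F], [S → .], [S' → . S] }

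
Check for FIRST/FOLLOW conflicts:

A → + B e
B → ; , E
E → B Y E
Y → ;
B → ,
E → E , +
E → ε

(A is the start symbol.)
Yes. E → B Y E with FOLLOW(E) on { ',', ';' }; E → E ',' '+' with FOLLOW(E) on { ',', ';' }

Nullable non-terminals: E.
FIRST sets used below: FIRST(B) = { ',', ';' }, FIRST(E) = { ',', ';', ε }

E: nullable alternative(s) E → ε; FOLLOW(E) = { ',', ';', 'e' }
  E → B Y E: FIRST \ {ε} = { ',', ';' } — overlaps FOLLOW(E) on { ',', ';' }: CONFLICT
  E → E , +: FIRST \ {ε} = { ',', ';' } — overlaps FOLLOW(E) on { ',', ';' }: CONFLICT
  E → ε: FIRST \ {ε} = { } — this is the only nullable alternative, skip

A, B, Y have no nullable alternative, so no FIRST/FOLLOW check is needed there.

So the grammar has 2 FIRST/FOLLOW conflicts (marked CONFLICT above).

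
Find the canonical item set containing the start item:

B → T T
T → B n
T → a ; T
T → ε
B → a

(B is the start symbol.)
{ [B → . T T], [B → . a], [B' → . B], [T → . B n], [T → . a ; T], [T → .] }

First, augment the grammar with B' → B
I₀ = CLOSURE({ [B' → . B] }):
  [B' → . B] has the dot before B: add [B → . T T], [B → . a]
  [B → . T T] has the dot before T: add [T → . B n], [T → . a ; T], [T → .]
No further items can be added.

I₀ = { [B → . T T], [B → . a], [B' → . B], [T → . B n], [T → . a ; T], [T → .] }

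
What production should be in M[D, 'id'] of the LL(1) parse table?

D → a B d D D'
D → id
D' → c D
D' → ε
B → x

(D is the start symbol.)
To find M[D, 'id'], we find productions for D where 'id' is in the predict set (PREDICT(N → α) = (FIRST(α) \ {ε}) ∪ (FOLLOW(N) if α ⇒* ε)).

D → a B d D D': PREDICT = { 'a' }
D → id: PREDICT = { 'id' }
  'id' is in predict set, so this production goes in M[D, 'id']

M[D, 'id'] = D → id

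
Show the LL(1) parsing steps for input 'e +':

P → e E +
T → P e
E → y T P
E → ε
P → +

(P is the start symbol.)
Stack is shown with the top on the left.

Stack    Input  Action
----------------------
P $      e + $  output P → e E +
e E + $  e + $  match 'e'
E + $    + $    output E → ε
+ $      + $    match '+'
$        $      accept

The string is accepted.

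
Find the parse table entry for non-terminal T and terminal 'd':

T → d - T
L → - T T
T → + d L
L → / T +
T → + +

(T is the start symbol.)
T → d - T

To find M[T, 'd'], we find productions for T where 'd' is in the predict set (PREDICT(N → α) = (FIRST(α) \ {ε}) ∪ (FOLLOW(N) if α ⇒* ε)).

T → d - T: PREDICT = { 'd' }
  'd' is in predict set, so this production goes in M[T, 'd']
T → + d L: PREDICT = { '+' }
T → + +: PREDICT = { '+' }

M[T, 'd'] = T → d - T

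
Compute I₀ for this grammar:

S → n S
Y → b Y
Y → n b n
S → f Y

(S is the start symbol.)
{ [S → . f Y], [S → . n S], [S' → . S] }

First, augment the grammar with S' → S
I₀ = CLOSURE({ [S' → . S] }):
  [S' → . S] has the dot before S: add [S → . n S], [S → . f Y]
No further items can be added.

I₀ = { [S → . f Y], [S → . n S], [S' → . S] }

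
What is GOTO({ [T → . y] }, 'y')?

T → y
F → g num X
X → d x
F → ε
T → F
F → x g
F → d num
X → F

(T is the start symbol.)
GOTO(I, 'y') = CLOSURE({ [A → αX.β] : [A → α.Xβ] ∈ I, X = 'y' })

Items with dot before 'y', with the dot advanced:
  [T → . y] → [T → y .]
Closure adds nothing (no advanced item has the dot before a non-terminal).

GOTO = { [T → y .] }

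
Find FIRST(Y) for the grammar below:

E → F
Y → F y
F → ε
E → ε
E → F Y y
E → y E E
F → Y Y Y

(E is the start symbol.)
FIRST sets of the other non-terminals involved (by the same procedure, iterated to a fixed point):
  FIRST(F) = { 'y', ε }

From Y → F y:
  - F is a non-terminal: add FIRST(F) \ {ε} = { 'y' }
    F is nullable, so continue to the next symbol
  - y is a terminal: add 'y' and stop

Collecting: FIRST(Y) = { 'y' }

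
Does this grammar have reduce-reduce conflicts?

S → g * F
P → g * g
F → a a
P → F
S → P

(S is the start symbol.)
No reduce-reduce conflicts

A reduce-reduce conflict occurs when an LR(0) state has two complete items [A → α .] and [B → β .] — both call for a reduction, and with no lookahead the parser cannot choose between them.

Augment with S' → S and build the canonical LR(0) collection (I0 = CLOSURE({[S' → . S]}), then GOTO on every symbol after a dot until no new states appear). It has 10 states:
  I0: { [F → . a a], [P → . F], [P → . g * g], [S → . P], [S → . g * F], [S' → . S] }  — shift
  I1: { [P → F .] }  — reduce
  I2: { [S → P .] }  — reduce
  I3: { [S' → S .] }  — accept
  I4: { [F → a . a] }  — shift
  I5: { [P → g . * g], [S → g . * F] }  — shift
  I6: { [F → . a a], [P → g * . g], [S → g * . F] }  — shift
  I7: { [S → g * F .] }  — reduce
  I8: { [P → g * g .] }  — reduce
  I9: { [F → a a .] }  — reduce

No state contains more than one complete item.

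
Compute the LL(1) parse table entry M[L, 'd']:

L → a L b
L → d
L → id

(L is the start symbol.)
L → d

To find M[L, 'd'], we find productions for L where 'd' is in the predict set (PREDICT(N → α) = (FIRST(α) \ {ε}) ∪ (FOLLOW(N) if α ⇒* ε)).

L → a L b: PREDICT = { 'a' }
L → d: PREDICT = { 'd' }
  'd' is in predict set, so this production goes in M[L, 'd']
L → id: PREDICT = { 'id' }

M[L, 'd'] = L → d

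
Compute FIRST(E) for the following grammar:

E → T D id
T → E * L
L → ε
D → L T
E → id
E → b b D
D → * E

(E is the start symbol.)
{ 'b', 'id' }

FIRST sets of the other non-terminals involved (by the same procedure, iterated to a fixed point):
  FIRST(T) = { 'b', 'id' }

From E → T D id:
  - T is a non-terminal: add FIRST(T) \ {ε} = { 'b', 'id' }
    T is not nullable, so stop
From E → id:
  - id is a terminal: add 'id' and stop
From E → b b D:
  - b is a terminal: add 'b' and stop

Collecting: FIRST(E) = { 'b', 'id' }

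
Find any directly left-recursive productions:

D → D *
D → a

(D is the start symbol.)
Yes, D is left-recursive

D → D *: LEFT RECURSIVE (starts with D)
D → a: starts with a

The grammar has direct left recursion on: D.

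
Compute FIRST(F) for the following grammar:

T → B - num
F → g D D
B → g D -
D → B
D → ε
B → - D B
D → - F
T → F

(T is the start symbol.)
From F → g D D:
  - g is a terminal: add 'g' and stop

Collecting: FIRST(F) = { 'g' }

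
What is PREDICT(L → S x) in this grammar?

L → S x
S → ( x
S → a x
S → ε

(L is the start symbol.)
{ '(', 'a', 'x' }

PREDICT(L → S x) = (FIRST(RHS) \ {ε}) ∪ (FOLLOW(L) if ε ∈ FIRST(RHS), i.e. RHS ⇒* ε)
FIRST(S) = { '(', 'a', ε }
FIRST(S x) = { '(', 'a', 'x' }
ε ∉ FIRST(S x), so FOLLOW(L) is not added.
PREDICT(L → S x) = { '(', 'a', 'x' }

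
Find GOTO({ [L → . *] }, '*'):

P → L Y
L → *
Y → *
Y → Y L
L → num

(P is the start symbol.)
GOTO(I, '*') = CLOSURE({ [A → αX.β] : [A → α.Xβ] ∈ I, X = '*' })

Items with dot before '*', with the dot advanced:
  [L → . *] → [L → * .]
Closure adds nothing (no advanced item has the dot before a non-terminal).

GOTO = { [L → * .] }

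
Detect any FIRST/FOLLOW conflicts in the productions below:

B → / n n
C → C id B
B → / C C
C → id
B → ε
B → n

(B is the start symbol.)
A FIRST/FOLLOW conflict occurs when a non-terminal N has a nullable alternative N → β (β ⇒* ε) and another alternative N → α with FIRST(α) ∩ FOLLOW(N) ≠ ∅: on such a lookahead the parser cannot decide between expanding α and letting N vanish via β.

Nullable non-terminals: B.

B: nullable alternative(s) B → ε; FOLLOW(B) = { $, 'id' }
  B → / n n: FIRST \ {ε} = { '/' } — disjoint from FOLLOW(B)
  B → / C C: FIRST \ {ε} = { '/' } — disjoint from FOLLOW(B)
  B → ε: FIRST \ {ε} = { } — this is the only nullable alternative, skip
  B → n: FIRST \ {ε} = { 'n' } — disjoint from FOLLOW(B)

C has no nullable alternative, so no FIRST/FOLLOW check is needed there.

No FIRST/FOLLOW conflicts found.

Answer: No FIRST/FOLLOW conflicts.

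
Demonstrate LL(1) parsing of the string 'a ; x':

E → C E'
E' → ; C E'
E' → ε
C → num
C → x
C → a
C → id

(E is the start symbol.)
LL(1) parsing maintains a stack (initially the start symbol over $) and the input. At each step: if the stack top is a terminal, match it against the current input token; if it is a non-terminal N, replace it with the RHS of M[N, lookahead] (the unique production whose predict set contains the lookahead).

Stack is shown with the top on the left.

Stack     Input    Action
-------------------------
E $       a ; x $  output E → C E'
C E' $    a ; x $  output C → a
a E' $    a ; x $  match 'a'
E' $      ; x $    output E' → ; C E'
; C E' $  ; x $    match ';'
C E' $    x $      output C → x
x E' $    x $      match 'x'
E' $      $        output E' → ε
$         $        accept

The string is accepted.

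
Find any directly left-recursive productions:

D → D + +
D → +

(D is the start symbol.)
Yes, D is left-recursive

Direct left recursion occurs when N → N α for some non-terminal N (the right-hand side begins with the left-hand side itself).

D → D + +: LEFT RECURSIVE (starts with D)
D → +: starts with '+'

The grammar has direct left recursion on: D.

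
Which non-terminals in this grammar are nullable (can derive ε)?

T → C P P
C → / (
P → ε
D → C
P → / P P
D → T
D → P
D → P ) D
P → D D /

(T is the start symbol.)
{ 'D', 'P' }

ε-productions: P → ε
So P is immediately nullable.
D → P: every symbol on the right is nullable, so D is nullable too.
No further non-terminal can be added: every production for the remaining non-terminals contains a terminal or a non-nullable non-terminal.
Nullable = { 'D', 'P' }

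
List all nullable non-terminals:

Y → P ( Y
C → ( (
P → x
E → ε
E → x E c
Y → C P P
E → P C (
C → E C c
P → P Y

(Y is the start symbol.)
A non-terminal is nullable if it can derive ε (the empty string): either it has an ε-production, or it has a production whose right-hand side consists entirely of nullable non-terminals.

ε-productions: E → ε
So E is immediately nullable.
No further non-terminal can be added: every production for the remaining non-terminals contains a terminal or a non-nullable non-terminal.
Nullable = { 'E' }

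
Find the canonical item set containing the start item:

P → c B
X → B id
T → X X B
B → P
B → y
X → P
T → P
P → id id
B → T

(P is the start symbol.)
First, augment the grammar with P' → P
I₀ = CLOSURE({ [P' → . P] }):
  [P' → . P] has the dot before P: add [P → . c B], [P → . id id]
No further items can be added.

I₀ = { [P → . c B], [P → . id id], [P' → . P] }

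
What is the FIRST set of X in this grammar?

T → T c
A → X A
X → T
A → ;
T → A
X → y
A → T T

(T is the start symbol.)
To compute FIRST(X), examine every production with X on the left-hand side, reading each right-hand side left to right until a non-nullable symbol is reached.

FIRST sets of the other non-terminals involved (by the same procedure, iterated to a fixed point):
  FIRST(T) = { ';', 'y' }

From X → T:
  - T is a non-terminal: add FIRST(T) \ {ε} = { ';', 'y' }
    T is not nullable, so stop
From X → y:
  - y is a terminal: add 'y' and stop

Collecting: FIRST(X) = { ';', 'y' }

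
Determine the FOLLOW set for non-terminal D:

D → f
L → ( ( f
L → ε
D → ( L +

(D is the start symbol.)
{ $ }

To compute FOLLOW(D), find every occurrence of D on a right-hand side N → α D β: add FIRST(β) \ {ε}, and if β is empty or nullable also add FOLLOW(N). Iterate to a fixed point.

D is the start symbol, so $ ∈ FOLLOW(D).
D does not occur on any right-hand side.

Taking the union: FOLLOW(D) = { $ }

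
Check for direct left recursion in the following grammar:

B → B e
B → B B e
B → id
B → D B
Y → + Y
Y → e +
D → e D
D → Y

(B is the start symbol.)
B → B e: LEFT RECURSIVE (starts with B)
B → B B e: LEFT RECURSIVE (starts with B)
B → id: starts with id
B → D B: starts with D
Y → + Y: starts with '+'
Y → e +: starts with e
D → e D: starts with e
D → Y: starts with Y

The grammar has direct left recursion on: B.

Answer: Yes, B is left-recursive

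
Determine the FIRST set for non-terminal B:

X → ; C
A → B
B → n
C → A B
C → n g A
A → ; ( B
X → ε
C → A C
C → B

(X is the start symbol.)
{ 'n' }

To compute FIRST(B), examine every production with B on the left-hand side, reading each right-hand side left to right until a non-nullable symbol is reached.

From B → n:
  - n is a terminal: add 'n' and stop

Collecting: FIRST(B) = { 'n' }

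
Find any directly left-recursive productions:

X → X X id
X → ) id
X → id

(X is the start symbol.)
X → X X id: LEFT RECURSIVE (starts with X)
X → ) id: starts with ')'
X → id: starts with id

The grammar has direct left recursion on: X.

Answer: Yes, X is left-recursive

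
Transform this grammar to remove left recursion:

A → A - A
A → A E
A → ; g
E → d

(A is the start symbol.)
A is directly left-recursive. The standard transformation for
  A → A α₁ | ... | A α_m | β₁ | ... | β_n
is
  A  → β₁ A' | ... | β_n A'
  A' → α₁ A' | ... | α_m A' | ε

A → ; g becomes A → ; g A'
A → A - A becomes A' → - A A'
A → A E becomes A' → E A'
Add A' → ε

Productions for other non-terminals are unchanged:
  E → d

Resulting grammar:
A → ; g A'
A' → - A A'
A' → E A'
A' → ε
E → d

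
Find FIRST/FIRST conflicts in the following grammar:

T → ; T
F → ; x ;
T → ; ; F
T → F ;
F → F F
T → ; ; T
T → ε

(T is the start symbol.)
Yes. T → ';' T / T → ';' ';' F on { ';' }; T → ';' T / T → F ';' on { ';' }; T → ';' T / T → ';' ';' T on { ';' }; T → ';' ';' F / T → F ';' on { ';' }; T → ';' ';' F / T → ';' ';' T on { ';' }; T → F ';' / T → ';' ';' T on { ';' }; F → ';' x ';' / F → F F on { ';' }

A FIRST/FIRST conflict occurs when two productions N → α and N → β for the same non-terminal have FIRST(α) ∩ FIRST(β) ≠ ∅ (with ε ∈ FIRST of a nullable right-hand side, so two nullable alternatives also conflict).

FIRST sets of the non-terminals at (or reachable through a nullable prefix from) the front of some alternative:
  FIRST(F) = { ';' }

Productions for T:
  T → ; T: FIRST = { ';' }
  T → ; ; F: FIRST = { ';' }
  T → F ;: FIRST = { ';' }
  T → ; ; T: FIRST = { ';' }
  T → ε: FIRST = { ε }
Productions for F:
  F → ; x ;: FIRST = { ';' }
  F → F F: FIRST = { ';' }

Conflict for T: T → ; T and T → ; ; F
  Overlap: { ';' }
Conflict for T: T → ; T and T → F ;
  Overlap: { ';' }
Conflict for T: T → ; T and T → ; ; T
  Overlap: { ';' }
Conflict for T: T → ; ; F and T → F ;
  Overlap: { ';' }
Conflict for T: T → ; ; F and T → ; ; T
  Overlap: { ';' }
Conflict for T: T → F ; and T → ; ; T
  Overlap: { ';' }
Conflict for F: F → ; x ; and F → F F
  Overlap: { ';' }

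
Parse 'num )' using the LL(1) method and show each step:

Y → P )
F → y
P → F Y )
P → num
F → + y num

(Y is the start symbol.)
LL(1) parsing maintains a stack (initially the start symbol over $) and the input. At each step: if the stack top is a terminal, match it against the current input token; if it is a non-terminal N, replace it with the RHS of M[N, lookahead] (the unique production whose predict set contains the lookahead).

Stack is shown with the top on the left.

Stack    Input    Action
------------------------
Y $      num ) $  output Y → P )
P ) $    num ) $  output P → num
num ) $  num ) $  match 'num'
) $      ) $      match ')'
$        $        accept

The string is accepted.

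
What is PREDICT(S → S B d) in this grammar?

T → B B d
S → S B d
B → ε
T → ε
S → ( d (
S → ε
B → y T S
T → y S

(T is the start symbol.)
PREDICT(S → S B d) = (FIRST(RHS) \ {ε}) ∪ (FOLLOW(S) if ε ∈ FIRST(RHS), i.e. RHS ⇒* ε)
FIRST(S) = { '(', 'd', 'y', ε }
FIRST(B) = { 'y', ε }
FIRST(S B d) = { '(', 'd', 'y' }
ε ∉ FIRST(S B d), so FOLLOW(S) is not added.
PREDICT(S → S B d) = { '(', 'd', 'y' }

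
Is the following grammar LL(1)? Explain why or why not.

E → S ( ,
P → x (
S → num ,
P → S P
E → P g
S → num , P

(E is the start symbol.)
A grammar is LL(1) if for each non-terminal N with multiple productions, the predict sets of those productions are pairwise disjoint, where PREDICT(N → α) = (FIRST(α) \ {ε}) ∪ (FOLLOW(N) if α ⇒* ε).

Relevant sets:
  FIRST(S) = { 'num' }
  FIRST(P) = { 'num', 'x' }

For E:
  PREDICT(E → S '(' ',') = { 'num' }
  PREDICT(E → P g) = { 'num', 'x' }
For P:
  PREDICT(P → x '(') = { 'x' }
  PREDICT(P → S P) = { 'num' }
For S:
  PREDICT(S → num ',') = { 'num' }
  PREDICT(S → num ',' P) = { 'num' }

Conflict found: Predict set conflict for E: { 'num' }
The grammar is NOT LL(1).

Answer: No. Predict set conflict for E: { 'num' }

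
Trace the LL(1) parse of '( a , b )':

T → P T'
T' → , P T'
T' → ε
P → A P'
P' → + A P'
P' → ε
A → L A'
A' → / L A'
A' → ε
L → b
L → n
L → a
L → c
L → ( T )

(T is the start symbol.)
LL(1) parsing maintains a stack (initially the start symbol over $) and the input. At each step: if the stack top is a terminal, match it against the current input token; if it is a non-terminal N, replace it with the RHS of M[N, lookahead] (the unique production whose predict set contains the lookahead).

Stack is shown with the top on the left.

Stack                    Input        Action
--------------------------------------------
T $                      ( a , b ) $  output T → P T'
P T' $                   ( a , b ) $  output P → A P'
A P' T' $                ( a , b ) $  output A → L A'
L A' P' T' $             ( a , b ) $  output L → ( T )
( T ) A' P' T' $         ( a , b ) $  match '('
T ) A' P' T' $           a , b ) $    output T → P T'
P T' ) A' P' T' $        a , b ) $    output P → A P'
A P' T' ) A' P' T' $     a , b ) $    output A → L A'
L A' P' T' ) A' P' T' $  a , b ) $    output L → a
a A' P' T' ) A' P' T' $  a , b ) $    match 'a'
A' P' T' ) A' P' T' $    , b ) $      output A' → ε
P' T' ) A' P' T' $       , b ) $      output P' → ε
T' ) A' P' T' $          , b ) $      output T' → , P T'
, P T' ) A' P' T' $      , b ) $      match ','
P T' ) A' P' T' $        b ) $        output P → A P'
A P' T' ) A' P' T' $     b ) $        output A → L A'
L A' P' T' ) A' P' T' $  b ) $        output L → b
b A' P' T' ) A' P' T' $  b ) $        match 'b'
A' P' T' ) A' P' T' $    ) $          output A' → ε
P' T' ) A' P' T' $       ) $          output P' → ε
T' ) A' P' T' $          ) $          output T' → ε
) A' P' T' $             ) $          match ')'
A' P' T' $               $            output A' → ε
P' T' $                  $            output P' → ε
T' $                     $            output T' → ε
$                        $            accept

The string is accepted.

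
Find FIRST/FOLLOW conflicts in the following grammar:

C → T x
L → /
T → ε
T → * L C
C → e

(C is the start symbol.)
A FIRST/FOLLOW conflict occurs when a non-terminal N has a nullable alternative N → β (β ⇒* ε) and another alternative N → α with FIRST(α) ∩ FOLLOW(N) ≠ ∅: on such a lookahead the parser cannot decide between expanding α and letting N vanish via β.

Nullable non-terminals: T.

T: nullable alternative(s) T → ε; FOLLOW(T) = { 'x' }
  T → ε: FIRST \ {ε} = { } — this is the only nullable alternative, skip
  T → * L C: FIRST \ {ε} = { '*' } — disjoint from FOLLOW(T)

C, L have no nullable alternative, so no FIRST/FOLLOW check is needed there.

No FIRST/FOLLOW conflicts found.

Answer: No FIRST/FOLLOW conflicts.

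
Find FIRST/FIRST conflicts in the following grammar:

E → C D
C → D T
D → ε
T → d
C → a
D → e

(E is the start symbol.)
No FIRST/FIRST conflicts.

FIRST sets of the non-terminals at (or reachable through a nullable prefix from) the front of some alternative:
  FIRST(D) = { 'e', ε }
  FIRST(T) = { 'd' }

Productions for C:
  C → D T: FIRST = { 'd', 'e' }
  C → a: FIRST = { 'a' }
Productions for D:
  D → ε: FIRST = { ε }
  D → e: FIRST = { 'e' }
E, T have only one production, so no FIRST/FIRST conflict is possible there.

All alternatives of each non-terminal have pairwise disjoint FIRST sets.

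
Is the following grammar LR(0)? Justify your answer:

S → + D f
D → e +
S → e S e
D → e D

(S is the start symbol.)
Yes, the grammar is LR(0)

Augment with S' → S and build the canonical LR(0) collection (I0 = CLOSURE({[S' → . S]}), then GOTO on every symbol after a dot until no new states appear). It has 11 states:
  I0: { [S → . + D f], [S → . e S e], [S' → . S] }  — shift
  I1: { [D → . e +], [D → . e D], [S → + . D f] }  — shift
  I2: { [S' → S .] }  — accept
  I3: { [S → . + D f], [S → . e S e], [S → e . S e] }  — shift
  I4: { [S → e S . e] }  — shift
  I5: { [S → e S e .] }  — reduce
  I6: { [S → + D . f] }  — shift
  I7: { [D → . e +], [D → . e D], [D → e . +], [D → e . D] }  — shift
  I8: { [D → e + .] }  — reduce
  I9: { [D → e D .] }  — reduce
  I10: { [S → + D f .] }  — reduce

Every state is either a pure shift/goto state or contains exactly one complete item and nothing to shift — no conflicts. The grammar is LR(0).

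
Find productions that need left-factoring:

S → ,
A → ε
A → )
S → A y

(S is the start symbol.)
No, left-factoring is not needed

Left-factoring is needed when two productions for the same non-terminal
share a common prefix on the right-hand side.

Productions for S:
  S → ,
  S → A y
Productions for A:
  A → ε
  A → )

No common prefixes found.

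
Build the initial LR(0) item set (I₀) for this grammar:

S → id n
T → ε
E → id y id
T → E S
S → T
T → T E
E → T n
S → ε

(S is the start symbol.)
{ [E → . T n], [E → . id y id], [S → . T], [S → . id n], [S → .], [S' → . S], [T → . E S], [T → . T E], [T → .] }

First, augment the grammar with S' → S
I₀ = CLOSURE({ [S' → . S] }):
  [S' → . S] has the dot before S: add [S → . id n], [S → . T], [S → .]
  [S → . T] has the dot before T: add [T → .], [T → . E S], [T → . T E]
  [T → . E S] has the dot before E: add [E → . id y id], [E → . T n]
No further items can be added.

I₀ = { [E → . T n], [E → . id y id], [S → . T], [S → . id n], [S → .], [S' → . S], [T → . E S], [T → . T E], [T → .] }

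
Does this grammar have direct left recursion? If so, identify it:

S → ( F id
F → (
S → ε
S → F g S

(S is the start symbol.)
S → ( F id: starts with '('
F → (: starts with '('
S → ε: starts with ε
S → F g S: starts with F

No direct left recursion found.

Answer: No direct left recursion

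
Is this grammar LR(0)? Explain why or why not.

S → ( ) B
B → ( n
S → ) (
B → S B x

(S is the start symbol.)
Yes, the grammar is LR(0)

A grammar is LR(0) if no state in the canonical LR(0) collection has:
  - both a shift item (dot before a terminal) and a complete item (shift-reduce conflict), or
  - two or more complete items (reduce-reduce conflict; the accept item [S' → S .] counts as a complete item here).

Augment with S' → S and build the canonical LR(0) collection (I0 = CLOSURE({[S' → . S]}), then GOTO on every symbol after a dot until no new states appear). It has 12 states:
  I0: { [S → . ( ) B], [S → . ) (], [S' → . S] }  — shift
  I1: { [S → ( . ) B] }  — shift
  I2: { [S → ) . (] }  — shift
  I3: { [S' → S .] }  — accept
  I4: { [S → ) ( .] }  — reduce
  I5: { [B → . ( n], [B → . S B x], [S → ( ) . B], [S → . ( ) B], [S → . ) (] }  — shift
  I6: { [B → ( . n], [S → ( . ) B] }  — shift
  I7: { [S → ( ) B .] }  — reduce
  I8: { [B → . ( n], [B → . S B x], [B → S . B x], [S → . ( ) B], [S → . ) (] }  — shift
  I9: { [B → S B . x] }  — shift
  I10: { [B → S B x .] }  — reduce
  I11: { [B → ( n .] }  — reduce

Every state is either a pure shift/goto state or contains exactly one complete item and nothing to shift — no conflicts. The grammar is LR(0).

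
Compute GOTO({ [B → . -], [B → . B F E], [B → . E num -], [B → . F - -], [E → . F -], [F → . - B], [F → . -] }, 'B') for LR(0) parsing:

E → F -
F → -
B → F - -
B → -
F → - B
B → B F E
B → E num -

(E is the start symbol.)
{ [B → B . F E], [F → . - B], [F → . -] }

GOTO(I, 'B') = CLOSURE({ [A → αX.β] : [A → α.Xβ] ∈ I, X = 'B' })

Items with dot before 'B', with the dot advanced:
  [B → . B F E] → [B → B . F E]
Closure of the advanced items:
  [B → B . F E] has the dot before F: add [F → . -], [F → . - B]

GOTO = { [B → B . F E], [F → . - B], [F → . -] }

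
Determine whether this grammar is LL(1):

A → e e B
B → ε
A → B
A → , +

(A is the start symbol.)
A grammar is LL(1) if for each non-terminal N with multiple productions, the predict sets of those productions are pairwise disjoint, where PREDICT(N → α) = (FIRST(α) \ {ε}) ∪ (FOLLOW(N) if α ⇒* ε).

Relevant sets:
  FIRST(B) = { ε }
  FOLLOW(A) = { $ }

For A:
  PREDICT(A → e e B) = { 'e' }
  PREDICT(A → B) = { $ }
  PREDICT(A → ',' '+') = { ',' }
B has a single production, so nothing to check there.

All predict sets are disjoint. The grammar IS LL(1).

Answer: Yes, the grammar is LL(1).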